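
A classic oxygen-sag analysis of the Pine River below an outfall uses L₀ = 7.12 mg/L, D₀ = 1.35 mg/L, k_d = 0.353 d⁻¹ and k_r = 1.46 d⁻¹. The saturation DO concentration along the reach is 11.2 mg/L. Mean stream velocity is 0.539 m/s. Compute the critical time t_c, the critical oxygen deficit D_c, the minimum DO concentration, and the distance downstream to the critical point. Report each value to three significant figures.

At the critical point dD/dt = 0, so k_d L₀ e^(−k_d t) = k_r D. Substituting D(t) from the Streeter–Phelps equation and solving for t gives
t_c = ln[(k_r/k_d)(1 − D₀(k_r−k_d)/(k_d L₀))] / (k_r−k_d).
Here k_r−k_d = 1.107 d⁻¹ and 1 − D₀(k_r−k_d)/(k_d L₀) = 1 − 1.35×1.107/(0.353×7.12) = 0.4054, so
t_c = ln(4.136 × 0.4054) / 1.107 = 0.5168 / 1.107 = 0.4669 d.
L(t_c) = L₀ e^(−k_d t_c) = 7.12 × 0.8481 = 6.038 mg/L, and at the critical point k_r D_c = k_d L, so D_c = (0.353/1.46) × 6.038 = 1.460 mg/L.
Minimum DO = C_s − D_c = 11.2 − 1.460 = 9.740 mg/L.
x_c = v t_c = 0.539 m/s × 0.4669 d × 86400 s/d = 21740 m ≈ 21.7 km.

t_c ≈ 0.467 d; D_c ≈ 1.46 mg/L; min DO ≈ 9.74 mg/L; x_c ≈ 21.7 km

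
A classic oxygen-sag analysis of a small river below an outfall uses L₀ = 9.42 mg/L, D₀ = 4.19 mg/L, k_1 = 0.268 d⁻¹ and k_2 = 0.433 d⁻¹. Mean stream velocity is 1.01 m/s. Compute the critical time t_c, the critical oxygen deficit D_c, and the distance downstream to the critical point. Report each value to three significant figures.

t_c ≈ 0.968 d; D_c ≈ 4.50 mg/L; x_c ≈ 84.5 km

With k_2/k_1 = 1.616 and 1 − D₀(k_2−k_1)/(k_1 L₀) = 0.7262,
t_c = ln(1.616 × 0.7262) / (0.433 − 0.268) = ln(1.173) / 0.1650 = 0.1598/0.1650 = 0.9682 d.
D_c = (k_1/k_2) L₀ e^(−k_1 t_c) = (0.268/0.433) × 9.42 × e^(−0.268×0.9682) = 0.6189 × 9.42 × 0.7715 = 4.498 mg/L.
x_c = v t_c = 1.01 m/s × 0.9682 d × 86400 s/d = 84490 m ≈ 84.5 km.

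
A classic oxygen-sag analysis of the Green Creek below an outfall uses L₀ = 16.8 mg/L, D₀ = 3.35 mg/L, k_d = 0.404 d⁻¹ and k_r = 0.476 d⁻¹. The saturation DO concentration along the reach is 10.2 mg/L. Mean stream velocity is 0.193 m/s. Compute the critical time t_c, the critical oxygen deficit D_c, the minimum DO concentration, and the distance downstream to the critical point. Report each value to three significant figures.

With k_r/k_d = 1.178 and 1 − D₀(k_r−k_d)/(k_d L₀) = 0.9645,
t_c = ln(1.178 × 0.9645) / (0.476 − 0.404) = ln(1.136) / 0.07200 = 0.1278/0.07200 = 1.775 d.
D_c = (k_d/k_r) L₀ e^(−k_d t_c) = (0.404/0.476) × 16.8 × e^(−0.404×1.775) = 0.8487 × 16.8 × 0.4881 = 6.960 mg/L.
Minimum DO = C_s − D_c = 10.2 − 6.960 = 3.240 mg/L.
x_c = v t_c = 0.193 m/s × 1.775 d × 86400 s/d = 29600 m ≈ 29.6 km.

t_c ≈ 1.78 d; D_c ≈ 6.96 mg/L; min DO ≈ 3.24 mg/L; x_c ≈ 29.6 km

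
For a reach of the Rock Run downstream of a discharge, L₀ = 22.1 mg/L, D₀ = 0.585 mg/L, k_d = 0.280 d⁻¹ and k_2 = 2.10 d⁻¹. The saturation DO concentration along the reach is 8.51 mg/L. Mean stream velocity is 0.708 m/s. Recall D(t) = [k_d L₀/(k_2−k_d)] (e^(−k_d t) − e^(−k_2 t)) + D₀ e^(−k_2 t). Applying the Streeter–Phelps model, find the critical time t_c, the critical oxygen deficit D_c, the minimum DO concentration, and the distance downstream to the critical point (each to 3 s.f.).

t_c ≈ 1.00 d; D_c ≈ 2.22 mg/L; min DO ≈ 6.29 mg/L; x_c ≈ 61.4 km

t_c = [1/(k_2−k_d)] ln[(k_2/k_d)(1 − D₀(k_2−k_d)/(k_d L₀))]
= [1/(2.10−0.280)] ln[(2.10/0.280)(1 − 0.585×1.820/(0.280×22.1))]
= (1/1.820) ln[7.500 × 0.8279] = 0.5495 × ln(6.210) = 0.5495 × 1.826 = 1.003 d.
D_c = (k_d/k_2) L₀ e^(−k_d t_c) = (0.280/2.10) × 22.1 × e^(−0.280×1.003) = 0.1333 × 22.1 × 0.7551 = 2.225 mg/L.
Minimum DO = C_s − D_c = 8.51 − 2.225 = 6.285 mg/L.
x_c = v t_c = 0.708 m/s × 1.003 d × 86400 s/d = 61380 m ≈ 61.4 km.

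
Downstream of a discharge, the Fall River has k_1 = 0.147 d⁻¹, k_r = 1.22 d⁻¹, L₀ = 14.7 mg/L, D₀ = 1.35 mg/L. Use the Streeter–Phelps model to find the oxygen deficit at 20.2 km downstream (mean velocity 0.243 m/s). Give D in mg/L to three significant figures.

D ≈ 1.54 mg/L

Travel time t = x/v = 20.2 km / (0.243 m/s) = 20200 m / 0.243 m/s = 83130 s = 0.9621 d.
k_1 L₀/(k_r−k_1) = 0.147×14.7/(1.22−0.147) = 2.161/1.073 = 2.014 mg/L.
e^(−k_1 t) = e^(−0.147×0.9621) = 0.8681; e^(−k_r t) = e^(−1.22×0.9621) = 0.3092.
D = 2.014 × (0.8681 − 0.3092) + 1.35 × 0.3092 = 1.126 + 0.4174 = 1.543 mg/L.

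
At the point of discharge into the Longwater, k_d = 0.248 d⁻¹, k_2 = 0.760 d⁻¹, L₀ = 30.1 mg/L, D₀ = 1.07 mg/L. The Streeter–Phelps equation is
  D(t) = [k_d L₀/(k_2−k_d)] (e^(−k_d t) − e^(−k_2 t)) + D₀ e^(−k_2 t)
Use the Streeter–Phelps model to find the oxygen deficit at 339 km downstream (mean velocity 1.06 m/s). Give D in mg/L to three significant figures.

D ≈ 5.01 mg/L

Travel time t = x/v = 339 km / (1.06 m/s) = 339000 m / 1.06 m/s = 319800 s = 3.702 d.
k_d L₀/(k_2−k_d) = 0.248×30.1/(0.760−0.248) = 7.465/0.5120 = 14.58 mg/L.
e^(−k_d t) = e^(−0.248×3.702) = 0.3993; e^(−k_2 t) = e^(−0.760×3.702) = 0.06002.
D = 14.58 × (0.3993 − 0.06002) + 1.07 × 0.06002 = 4.947 + 0.06422 = 5.011 mg/L.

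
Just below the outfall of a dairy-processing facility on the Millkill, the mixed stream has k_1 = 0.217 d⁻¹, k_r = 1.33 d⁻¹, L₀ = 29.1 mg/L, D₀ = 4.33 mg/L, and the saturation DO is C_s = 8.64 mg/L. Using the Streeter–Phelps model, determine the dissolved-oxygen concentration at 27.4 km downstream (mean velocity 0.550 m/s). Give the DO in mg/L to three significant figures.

DO ≈ 4.26 mg/L

Travel time t = x/v = 27.4 km / (0.550 m/s) = 27400 m / 0.550 m/s = 49820 s = 0.5766 d.
k_1 L₀/(k_r−k_1) = 0.217×29.1/(1.33−0.217) = 6.315/1.113 = 5.674 mg/L.
e^(−k_1 t) = e^(−0.217×0.5766) = 0.8824; e^(−k_r t) = e^(−1.33×0.5766) = 0.4645.
D = 5.674 × (0.8824 − 0.4645) + 4.33 × 0.4645 = 2.371 + 2.011 = 4.382 mg/L.
DO = C_s − D = 8.64 − 4.382 = 4.258 mg/L.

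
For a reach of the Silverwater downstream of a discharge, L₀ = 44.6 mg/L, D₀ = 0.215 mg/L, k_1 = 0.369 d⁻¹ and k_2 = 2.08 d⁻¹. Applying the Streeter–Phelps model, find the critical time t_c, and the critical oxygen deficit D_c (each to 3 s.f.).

At the critical point dD/dt = 0, so k_1 L₀ e^(−k_1 t) = k_2 D. Substituting D(t) from the Streeter–Phelps equation and solving for t gives
t_c = ln[(k_2/k_1)(1 − D₀(k_2−k_1)/(k_1 L₀))] / (k_2−k_1).
Here k_2−k_1 = 1.711 d⁻¹ and 1 − D₀(k_2−k_1)/(k_1 L₀) = 1 − 0.215×1.711/(0.369×44.6) = 0.9776, so
t_c = ln(5.637 × 0.9776) / 1.711 = 1.707 / 1.711 = 0.9975 d.
D_c = (k_1/k_2) L₀ e^(−k_1 t_c) = (0.369/2.08) × 44.6 × e^(−0.369×0.9975) = 0.1774 × 44.6 × 0.6921 = 5.476 mg/L.

t_c ≈ 0.997 d; D_c ≈ 5.48 mg/L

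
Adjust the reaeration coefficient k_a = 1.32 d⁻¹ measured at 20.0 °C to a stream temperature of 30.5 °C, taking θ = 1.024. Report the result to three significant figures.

k_a(T₂) = k_a(T₁) · θ^(T₂−T₁) = 1.32 × 1.024^(30.5−20.0)
= 1.32 × 1.024^10.5 = 1.32 × 1.283 = 1.693 d⁻¹.

k_a ≈ 1.69 d⁻¹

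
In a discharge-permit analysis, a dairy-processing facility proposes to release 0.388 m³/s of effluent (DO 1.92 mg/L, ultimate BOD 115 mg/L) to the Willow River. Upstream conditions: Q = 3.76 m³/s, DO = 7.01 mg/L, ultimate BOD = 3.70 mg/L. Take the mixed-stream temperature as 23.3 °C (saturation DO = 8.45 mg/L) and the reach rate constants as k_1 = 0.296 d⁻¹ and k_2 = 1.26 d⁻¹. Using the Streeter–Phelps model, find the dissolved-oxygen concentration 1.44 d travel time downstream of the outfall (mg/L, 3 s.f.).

Mixed DO = (3.76×7.01 + 0.388×1.92)/(3.76+0.388) = 27.10/4.148 = 6.534 mg/L.
Mixed L₀ = (3.76×3.70 + 0.388×115)/(4.148) = 58.53/4.148 = 14.11 mg/L.
Initial deficit D₀ = C_s − DO₀ = 8.45 − 6.534 = 1.916 mg/L.
D(1.44) = [0.296×14.11/(1.26−0.296)](e^(−0.296×1.44) − e^(−1.26×1.44)) + 1.916 e^(−1.26×1.44)
= 4.333 × (0.6530 − 0.1629) + 1.916 × 0.1629 = 2.435 mg/L.
DO = 8.45 − 2.435 = 6.015 mg/L.

DO ≈ 6.01 mg/L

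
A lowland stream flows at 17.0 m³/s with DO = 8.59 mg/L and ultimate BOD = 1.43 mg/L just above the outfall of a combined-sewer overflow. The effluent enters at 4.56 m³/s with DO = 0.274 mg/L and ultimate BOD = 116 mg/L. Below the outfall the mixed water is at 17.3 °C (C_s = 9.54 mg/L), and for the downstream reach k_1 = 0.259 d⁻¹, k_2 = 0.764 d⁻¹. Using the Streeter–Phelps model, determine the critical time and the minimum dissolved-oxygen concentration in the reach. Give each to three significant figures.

Mixed DO = (17.0×8.59 + 4.56×0.274)/(17.0+4.56) = 147.3/21.56 = 6.831 mg/L.
Mixed L₀ = (17.0×1.43 + 4.56×116)/(21.56) = 553.3/21.56 = 25.66 mg/L.
Initial deficit D₀ = C_s − DO₀ = 9.54 − 6.831 = 2.709 mg/L.
t_c = (1/0.5050) ln[(0.764/0.259)(1 − 2.709×0.5050/(0.259×25.66))] = 1.980 × ln(2.343) = 1.686 d.
D_c = (0.259/0.764) × 25.66 × e^(−0.259×1.686) = 0.3390 × 25.66 × 0.6462 = 5.622 mg/L.
Minimum DO = 9.54 − 5.622 = 3.918 mg/L.

t_c ≈ 1.69 d; minimum DO ≈ 3.92 mg/L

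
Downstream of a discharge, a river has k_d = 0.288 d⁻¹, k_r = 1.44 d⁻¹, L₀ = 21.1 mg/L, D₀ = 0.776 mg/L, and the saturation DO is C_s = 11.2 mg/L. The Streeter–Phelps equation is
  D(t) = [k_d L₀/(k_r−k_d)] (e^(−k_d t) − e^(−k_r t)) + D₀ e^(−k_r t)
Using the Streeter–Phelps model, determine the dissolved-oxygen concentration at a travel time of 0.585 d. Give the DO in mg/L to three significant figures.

DO ≈ 8.68 mg/L

k_d L₀/(k_r−k_d) = 0.288×21.1/(1.44−0.288) = 6.077/1.152 = 5.275 mg/L.
e^(−k_d t) = e^(−0.288×0.5850) = 0.8449; e^(−k_r t) = e^(−1.44×0.5850) = 0.4307.
D = 5.275 × (0.8449 − 0.4307) + 0.776 × 0.4307 = 2.185 + 0.3342 = 2.519 mg/L.
DO = C_s − D = 11.2 − 2.519 = 8.681 mg/L.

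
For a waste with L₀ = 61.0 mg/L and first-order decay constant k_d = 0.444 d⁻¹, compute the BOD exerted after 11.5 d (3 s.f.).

y_t = L₀(1 − e^(−k_d t)) = 61.0 × (1 − e^(−0.444×11.5))
= 61.0 × (1 − 0.006060) = 61.0 × 0.9939 = 60.63 mg/L.

y ≈ 60.6 mg/L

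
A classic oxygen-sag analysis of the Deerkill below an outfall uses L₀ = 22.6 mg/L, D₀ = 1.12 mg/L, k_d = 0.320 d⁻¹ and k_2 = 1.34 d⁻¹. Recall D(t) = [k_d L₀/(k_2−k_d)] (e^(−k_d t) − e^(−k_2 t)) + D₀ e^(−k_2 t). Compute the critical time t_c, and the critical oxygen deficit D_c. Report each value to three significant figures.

t_c ≈ 1.24 d; D_c ≈ 3.63 mg/L

t_c = [1/(k_2−k_d)] ln[(k_2/k_d)(1 − D₀(k_2−k_d)/(k_d L₀))]
= [1/(1.34−0.320)] ln[(1.34/0.320)(1 − 1.12×1.020/(0.320×22.6))]
= (1/1.020) ln[4.188 × 0.8420] = 0.9804 × ln(3.526) = 0.9804 × 1.260 = 1.235 d.
L(t_c) = L₀ e^(−k_d t_c) = 22.6 × 0.6734 = 15.22 mg/L, and at the critical point k_2 D_c = k_d L, so D_c = (0.320/1.34) × 15.22 = 3.635 mg/L.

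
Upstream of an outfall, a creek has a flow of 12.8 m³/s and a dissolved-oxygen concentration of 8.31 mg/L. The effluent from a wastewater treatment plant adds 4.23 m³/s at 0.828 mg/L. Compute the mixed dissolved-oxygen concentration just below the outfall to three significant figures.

6.45 mg/L

Flow-weighted mixing: C = (Q_r C_r + Q_w C_w)/(Q_r + Q_w)
= (12.8×8.31 + 4.23×0.828)/(12.8 + 4.23) = 109.9/17.03 = 6.452 mg/L.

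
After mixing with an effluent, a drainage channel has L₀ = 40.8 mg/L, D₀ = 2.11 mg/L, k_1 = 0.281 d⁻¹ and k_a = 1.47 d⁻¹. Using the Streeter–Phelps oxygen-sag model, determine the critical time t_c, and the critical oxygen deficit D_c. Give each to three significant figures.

t_c ≈ 1.18 d; D_c ≈ 5.59 mg/L

At the critical point dD/dt = 0, so k_1 L₀ e^(−k_1 t) = k_a D. Substituting D(t) from the Streeter–Phelps equation and solving for t gives
t_c = ln[(k_a/k_1)(1 − D₀(k_a−k_1)/(k_1 L₀))] / (k_a−k_1).
Here k_a−k_1 = 1.189 d⁻¹ and 1 − D₀(k_a−k_1)/(k_1 L₀) = 1 − 2.11×1.189/(0.281×40.8) = 0.7812, so
t_c = ln(5.231 × 0.7812) / 1.189 = 1.408 / 1.189 = 1.184 d.
L(t_c) = L₀ e^(−k_1 t_c) = 40.8 × 0.7170 = 29.25 mg/L, and at the critical point k_a D_c = k_1 L, so D_c = (0.281/1.47) × 29.25 = 5.592 mg/L.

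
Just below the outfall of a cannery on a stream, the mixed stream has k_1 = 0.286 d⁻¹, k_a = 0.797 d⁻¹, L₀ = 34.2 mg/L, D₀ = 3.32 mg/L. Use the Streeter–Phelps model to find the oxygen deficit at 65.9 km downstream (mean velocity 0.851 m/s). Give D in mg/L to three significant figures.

Travel time t = x/v = 65.9 km / (0.851 m/s) = 65900 m / 0.851 m/s = 77440 s = 0.8963 d.
k_1 L₀/(k_a−k_1) = 0.286×34.2/(0.797−0.286) = 9.781/0.5110 = 19.14 mg/L.
e^(−k_1 t) = e^(−0.286×0.8963) = 0.7739; e^(−k_a t) = e^(−0.797×0.8963) = 0.4895.
D = 19.14 × (0.7739 − 0.4895) + 3.32 × 0.4895 = 5.443 + 1.625 = 7.068 mg/L.

D ≈ 7.07 mg/L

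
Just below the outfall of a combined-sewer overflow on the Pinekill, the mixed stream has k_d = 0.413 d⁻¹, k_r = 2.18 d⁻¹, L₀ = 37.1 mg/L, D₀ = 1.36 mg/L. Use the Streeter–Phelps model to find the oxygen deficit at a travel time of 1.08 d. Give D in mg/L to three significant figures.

D ≈ 4.86 mg/L

k_d L₀/(k_r−k_d) = 0.413×37.1/(2.18−0.413) = 15.32/1.767 = 8.671 mg/L.
e^(−k_d t) = e^(−0.413×1.080) = 0.6402; e^(−k_r t) = e^(−2.18×1.080) = 0.09495.
D = 8.671 × (0.6402 − 0.09495) + 1.36 × 0.09495 = 4.728 + 0.1291 = 4.857 mg/L.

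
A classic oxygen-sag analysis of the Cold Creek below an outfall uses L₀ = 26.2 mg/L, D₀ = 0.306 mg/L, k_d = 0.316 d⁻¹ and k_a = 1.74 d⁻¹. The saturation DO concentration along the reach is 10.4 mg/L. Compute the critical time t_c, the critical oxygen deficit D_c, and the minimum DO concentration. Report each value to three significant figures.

t_c ≈ 1.16 d; D_c ≈ 3.30 mg/L; min DO ≈ 7.10 mg/L

With k_a/k_d = 5.506 and 1 − D₀(k_a−k_d)/(k_d L₀) = 0.9474,
t_c = ln(5.506 × 0.9474) / (1.74 − 0.316) = ln(5.217) / 1.424 = 1.652/1.424 = 1.160 d.
D_c = (k_d/k_a) L₀ e^(−k_d t_c) = (0.316/1.74) × 26.2 × e^(−0.316×1.160) = 0.1816 × 26.2 × 0.6931 = 3.298 mg/L.
Minimum DO = C_s − D_c = 10.4 − 3.298 = 7.102 mg/L.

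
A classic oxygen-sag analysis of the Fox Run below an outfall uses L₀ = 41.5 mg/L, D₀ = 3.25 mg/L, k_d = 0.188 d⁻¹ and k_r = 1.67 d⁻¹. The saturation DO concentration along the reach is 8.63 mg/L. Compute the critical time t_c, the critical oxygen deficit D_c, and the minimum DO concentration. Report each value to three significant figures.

With k_r/k_d = 8.883 and 1 − D₀(k_r−k_d)/(k_d L₀) = 0.3827,
t_c = ln(8.883 × 0.3827) / (1.67 − 0.188) = ln(3.399) / 1.482 = 1.224/1.482 = 0.8256 d.
D_c = (k_d/k_r) L₀ e^(−k_d t_c) = (0.188/1.67) × 41.5 × e^(−0.188×0.8256) = 0.1126 × 41.5 × 0.8562 = 4.000 mg/L.
Minimum DO = C_s − D_c = 8.63 − 4.000 = 4.630 mg/L.

t_c ≈ 0.826 d; D_c ≈ 4.00 mg/L; min DO ≈ 4.63 mg/L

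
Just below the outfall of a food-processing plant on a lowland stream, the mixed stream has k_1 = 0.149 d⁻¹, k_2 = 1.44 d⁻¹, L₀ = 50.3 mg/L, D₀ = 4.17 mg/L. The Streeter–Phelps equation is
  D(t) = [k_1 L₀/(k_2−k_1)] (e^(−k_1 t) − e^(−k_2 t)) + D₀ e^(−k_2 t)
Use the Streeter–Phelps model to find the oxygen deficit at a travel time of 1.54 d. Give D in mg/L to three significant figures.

D ≈ 4.44 mg/L

k_1 L₀/(k_2−k_1) = 0.149×50.3/(1.44−0.149) = 7.495/1.291 = 5.805 mg/L.
e^(−k_1 t) = e^(−0.149×1.540) = 0.7950; e^(−k_2 t) = e^(−1.44×1.540) = 0.1089.
D = 5.805 × (0.7950 − 0.1089) + 4.17 × 0.1089 = 3.983 + 0.4540 = 4.437 mg/L.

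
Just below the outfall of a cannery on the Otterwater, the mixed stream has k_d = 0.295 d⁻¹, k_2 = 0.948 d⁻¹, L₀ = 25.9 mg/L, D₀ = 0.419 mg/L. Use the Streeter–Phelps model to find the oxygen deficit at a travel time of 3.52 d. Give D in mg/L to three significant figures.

D ≈ 3.74 mg/L

k_d L₀/(k_2−k_d) = 0.295×25.9/(0.948−0.295) = 7.640/0.6530 = 11.70 mg/L.
e^(−k_d t) = e^(−0.295×3.520) = 0.3540; e^(−k_2 t) = e^(−0.948×3.520) = 0.03554.
D = 11.70 × (0.3540 − 0.03554) + 0.419 × 0.03554 = 3.726 + 0.01489 = 3.741 mg/L.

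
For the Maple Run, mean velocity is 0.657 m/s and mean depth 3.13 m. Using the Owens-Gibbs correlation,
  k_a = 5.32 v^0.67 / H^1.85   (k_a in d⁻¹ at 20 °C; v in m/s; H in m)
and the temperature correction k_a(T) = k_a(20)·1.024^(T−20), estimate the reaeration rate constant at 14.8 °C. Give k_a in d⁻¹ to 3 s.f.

k_a(20) = 5.32 × 0.657^0.67 / 3.13^1.85 = 5.32 × 0.7547 / 8.256 = 0.4863 d⁻¹.
k_a(14.8) = 0.4863 × 1.024^(14.8−20) = 0.4863 × 0.8840 = 0.4299 d⁻¹.

k_a ≈ 0.430 d⁻¹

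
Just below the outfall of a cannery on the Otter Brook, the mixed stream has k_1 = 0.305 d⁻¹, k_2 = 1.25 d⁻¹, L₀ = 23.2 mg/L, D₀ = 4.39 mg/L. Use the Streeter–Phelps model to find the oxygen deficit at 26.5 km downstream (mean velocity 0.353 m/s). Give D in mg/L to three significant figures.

Travel time t = x/v = 26.5 km / (0.353 m/s) = 26500 m / 0.353 m/s = 75070 s = 0.8689 d.
k_1 L₀/(k_2−k_1) = 0.305×23.2/(1.25−0.305) = 7.076/0.9450 = 7.488 mg/L.
e^(−k_1 t) = e^(−0.305×0.8689) = 0.7672; e^(−k_2 t) = e^(−1.25×0.8689) = 0.3375.
D = 7.488 × (0.7672 − 0.3375) + 4.39 × 0.3375 = 3.217 + 1.482 = 4.699 mg/L.

D ≈ 4.70 mg/L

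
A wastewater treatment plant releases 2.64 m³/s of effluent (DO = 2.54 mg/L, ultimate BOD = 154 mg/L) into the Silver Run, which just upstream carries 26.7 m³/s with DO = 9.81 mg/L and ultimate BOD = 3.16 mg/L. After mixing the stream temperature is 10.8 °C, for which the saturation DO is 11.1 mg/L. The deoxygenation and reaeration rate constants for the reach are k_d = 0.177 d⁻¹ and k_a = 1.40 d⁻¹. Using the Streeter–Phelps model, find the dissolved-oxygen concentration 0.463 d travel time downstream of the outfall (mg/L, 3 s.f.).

Mixed DO = (26.7×9.81 + 2.64×2.54)/(26.7+2.64) = 268.6/29.34 = 9.156 mg/L.
Mixed L₀ = (26.7×3.16 + 2.64×154)/(29.34) = 490.9/29.34 = 16.73 mg/L.
Initial deficit D₀ = C_s − DO₀ = 11.1 − 9.156 = 1.944 mg/L.
D(0.463) = [0.177×16.73/(1.40−0.177)](e^(−0.177×0.463) − e^(−1.40×0.463)) + 1.944 e^(−1.40×0.463)
= 2.422 × (0.9213 − 0.5230) + 1.944 × 0.5230 = 1.981 mg/L.
DO = 11.1 − 1.981 = 9.119 mg/L.

DO ≈ 9.12 mg/L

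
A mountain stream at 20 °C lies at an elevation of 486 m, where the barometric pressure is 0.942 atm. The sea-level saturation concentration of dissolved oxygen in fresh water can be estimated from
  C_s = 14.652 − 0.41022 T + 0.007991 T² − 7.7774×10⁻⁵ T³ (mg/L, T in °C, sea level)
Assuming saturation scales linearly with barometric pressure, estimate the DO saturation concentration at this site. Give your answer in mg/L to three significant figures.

At sea level: C_s = 14.652 − 0.41022×20 + 0.007991×20² − 7.7774×10⁻⁵×20³ = 9.022 mg/L.
Pressure correction: C_s' = 9.022 × 0.942 = 8.499 mg/L.

C_s ≈ 8.50 mg/L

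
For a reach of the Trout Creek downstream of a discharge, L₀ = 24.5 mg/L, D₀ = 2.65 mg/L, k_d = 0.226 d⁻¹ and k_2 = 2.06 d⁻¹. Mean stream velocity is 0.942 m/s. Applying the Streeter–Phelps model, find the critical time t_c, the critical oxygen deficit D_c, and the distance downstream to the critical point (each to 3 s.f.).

t_c ≈ 0.0590 d; D_c ≈ 2.65 mg/L; x_c ≈ 4.80 km

At the critical point dD/dt = 0, so k_d L₀ e^(−k_d t) = k_2 D. Substituting D(t) from the Streeter–Phelps equation and solving for t gives
t_c = ln[(k_2/k_d)(1 − D₀(k_2−k_d)/(k_d L₀))] / (k_2−k_d).
Here k_2−k_d = 1.834 d⁻¹ and 1 − D₀(k_2−k_d)/(k_d L₀) = 1 − 2.65×1.834/(0.226×24.5) = 0.1223, so
t_c = ln(9.115 × 0.1223) / 1.834 = 0.1082 / 1.834 = 0.05902 d.
D_c = (k_d/k_2) L₀ e^(−k_d t_c) = (0.226/2.06) × 24.5 × e^(−0.226×0.05902) = 0.1097 × 24.5 × 0.9868 = 2.652 mg/L.
x_c = v t_c = 0.942 m/s × 0.05902 d × 86400 s/d = 4804 m ≈ 4.80 km.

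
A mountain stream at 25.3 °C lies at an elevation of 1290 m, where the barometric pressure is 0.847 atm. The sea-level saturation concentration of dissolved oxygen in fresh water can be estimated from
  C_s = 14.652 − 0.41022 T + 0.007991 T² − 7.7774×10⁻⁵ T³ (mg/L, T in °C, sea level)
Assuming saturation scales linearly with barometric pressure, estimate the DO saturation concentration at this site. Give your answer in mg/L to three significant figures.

C_s ≈ 6.89 mg/L

At sea level: C_s = 14.652 − 0.41022×25.3 + 0.007991×25.3² − 7.7774×10⁻⁵×25.3³ = 8.129 mg/L.
Pressure correction: C_s' = 8.129 × 0.847 = 6.885 mg/L.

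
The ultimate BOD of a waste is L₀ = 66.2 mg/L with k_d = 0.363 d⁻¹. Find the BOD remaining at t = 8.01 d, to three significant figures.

L ≈ 3.61 mg/L

L_t = L₀ e^(−k_d t) = 66.2 × e^(−0.363×8.01) = 66.2 × 0.05460 = 3.615 mg/L.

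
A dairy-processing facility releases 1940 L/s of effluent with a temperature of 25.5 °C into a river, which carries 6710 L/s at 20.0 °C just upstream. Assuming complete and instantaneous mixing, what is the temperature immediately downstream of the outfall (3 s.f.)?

Flow-weighted mixing: C = (Q_r C_r + Q_w C_w)/(Q_r + Q_w)
= (6710×20.0 + 1940×25.5)/(6710 + 1940) = 183700/8650 = 21.23 °C.

21.2 °C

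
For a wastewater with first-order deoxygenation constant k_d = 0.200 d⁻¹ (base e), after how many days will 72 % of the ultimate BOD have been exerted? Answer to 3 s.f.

t ≈ 6.36 d

y/L₀ = 1 − e^(−k_d t) = 0.72 ⇒ e^(−k_d t) = 0.280
t = −ln(0.280) / 0.200 = 1.273 / 0.200 = 6.365 d.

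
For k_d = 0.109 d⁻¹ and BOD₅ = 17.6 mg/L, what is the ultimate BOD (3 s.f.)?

L₀ ≈ 41.9 mg/L

BOD₅ = L₀(1 − e^(−5k_d)) ⇒ L₀ = BOD₅ / (1 − e^(−5×0.109))
= 17.6 / (1 − 0.5798) = 17.6 / 0.4202 = 41.89 mg/L.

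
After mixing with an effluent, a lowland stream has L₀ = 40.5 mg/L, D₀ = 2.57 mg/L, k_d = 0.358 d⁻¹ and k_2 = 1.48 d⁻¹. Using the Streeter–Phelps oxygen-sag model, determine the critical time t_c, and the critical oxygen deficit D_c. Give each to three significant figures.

t_c ≈ 1.07 d; D_c ≈ 6.69 mg/L

With k_2/k_d = 4.134 and 1 − D₀(k_2−k_d)/(k_d L₀) = 0.8011,
t_c = ln(4.134 × 0.8011) / (1.48 − 0.358) = ln(3.312) / 1.122 = 1.198/1.122 = 1.067 d.
L(t_c) = L₀ e^(−k_d t_c) = 40.5 × 0.6824 = 27.64 mg/L, and at the critical point k_2 D_c = k_d L, so D_c = (0.358/1.48) × 27.64 = 6.685 mg/L.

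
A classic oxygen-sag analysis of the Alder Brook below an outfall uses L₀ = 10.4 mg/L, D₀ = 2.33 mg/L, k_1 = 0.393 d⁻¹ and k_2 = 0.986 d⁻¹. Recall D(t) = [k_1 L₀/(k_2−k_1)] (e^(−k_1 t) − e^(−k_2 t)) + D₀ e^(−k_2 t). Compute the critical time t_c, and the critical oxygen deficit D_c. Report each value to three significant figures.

At the critical point dD/dt = 0, so k_1 L₀ e^(−k_1 t) = k_2 D. Substituting D(t) from the Streeter–Phelps equation and solving for t gives
t_c = ln[(k_2/k_1)(1 − D₀(k_2−k_1)/(k_1 L₀))] / (k_2−k_1).
Here k_2−k_1 = 0.5930 d⁻¹ and 1 − D₀(k_2−k_1)/(k_1 L₀) = 1 − 2.33×0.5930/(0.393×10.4) = 0.6619, so
t_c = ln(2.509 × 0.6619) / 0.5930 = 0.5073 / 0.5930 = 0.8554 d.
D_c = (k_1/k_2) L₀ e^(−k_1 t_c) = (0.393/0.986) × 10.4 × e^(−0.393×0.8554) = 0.3986 × 10.4 × 0.7145 = 2.962 mg/L.

t_c ≈ 0.855 d; D_c ≈ 2.96 mg/L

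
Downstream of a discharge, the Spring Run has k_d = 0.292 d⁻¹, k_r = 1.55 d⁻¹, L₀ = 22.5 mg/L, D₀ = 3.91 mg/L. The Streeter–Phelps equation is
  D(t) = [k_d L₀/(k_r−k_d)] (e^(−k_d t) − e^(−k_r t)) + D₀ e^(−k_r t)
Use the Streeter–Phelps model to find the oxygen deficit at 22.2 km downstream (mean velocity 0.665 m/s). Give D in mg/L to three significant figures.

Travel time t = x/v = 22.2 km / (0.665 m/s) = 22200 m / 0.665 m/s = 33380 s = 0.3864 d.
k_d L₀/(k_r−k_d) = 0.292×22.5/(1.55−0.292) = 6.570/1.258 = 5.223 mg/L.
e^(−k_d t) = e^(−0.292×0.3864) = 0.8933; e^(−k_r t) = e^(−1.55×0.3864) = 0.5494.
D = 5.223 × (0.8933 − 0.5494) + 3.91 × 0.5494 = 1.796 + 2.148 = 3.944 mg/L.

D ≈ 3.94 mg/L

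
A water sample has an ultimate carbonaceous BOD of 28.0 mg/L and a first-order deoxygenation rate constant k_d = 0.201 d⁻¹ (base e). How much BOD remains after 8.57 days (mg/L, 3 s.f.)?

L_t = L₀ e^(−k_d t) = 28.0 × e^(−0.201×8.57) = 28.0 × 0.1786 = 5.001 mg/L.

L ≈ 5.00 mg/L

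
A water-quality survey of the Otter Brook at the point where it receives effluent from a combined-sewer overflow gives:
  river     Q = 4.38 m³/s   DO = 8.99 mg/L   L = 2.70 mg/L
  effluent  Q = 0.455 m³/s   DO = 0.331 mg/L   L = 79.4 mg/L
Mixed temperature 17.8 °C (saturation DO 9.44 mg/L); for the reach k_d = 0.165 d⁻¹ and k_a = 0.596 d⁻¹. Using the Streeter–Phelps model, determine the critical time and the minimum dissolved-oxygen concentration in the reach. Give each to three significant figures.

t_c ≈ 2.04 d; minimum DO ≈ 7.48 mg/L

Mixed DO = (4.38×8.99 + 0.455×0.331)/(4.38+0.455) = 39.53/4.835 = 8.175 mg/L.
Mixed L₀ = (4.38×2.70 + 0.455×79.4)/(4.835) = 47.95/4.835 = 9.918 mg/L.
Initial deficit D₀ = C_s − DO₀ = 9.44 − 8.175 = 1.265 mg/L.
t_c = (1/0.4310) ln[(0.596/0.165)(1 − 1.265×0.4310/(0.165×9.918))] = 2.320 × ln(2.409) = 2.040 d.
D_c = (0.165/0.596) × 9.918 × e^(−0.165×2.040) = 0.2768 × 9.918 × 0.7142 = 1.961 mg/L.
Minimum DO = 9.44 − 1.961 = 7.479 mg/L.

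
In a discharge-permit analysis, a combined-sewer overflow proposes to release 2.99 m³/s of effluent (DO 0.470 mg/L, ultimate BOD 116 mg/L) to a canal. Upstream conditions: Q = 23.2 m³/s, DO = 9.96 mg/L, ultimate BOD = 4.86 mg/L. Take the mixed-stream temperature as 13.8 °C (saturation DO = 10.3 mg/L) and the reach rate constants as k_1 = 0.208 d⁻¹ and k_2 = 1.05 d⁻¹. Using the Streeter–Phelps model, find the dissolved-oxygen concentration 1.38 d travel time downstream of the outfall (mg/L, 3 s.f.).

DO ≈ 7.73 mg/L

Mixed DO = (23.2×9.96 + 2.99×0.470)/(23.2+2.99) = 232.5/26.19 = 8.877 mg/L.
Mixed L₀ = (23.2×4.86 + 2.99×116)/(26.19) = 459.6/26.19 = 17.55 mg/L.
Initial deficit D₀ = C_s − DO₀ = 10.3 − 8.877 = 1.423 mg/L.
D(1.38) = [0.208×17.55/(1.05−0.208)](e^(−0.208×1.38) − e^(−1.05×1.38)) + 1.423 e^(−1.05×1.38)
= 4.335 × (0.7505 − 0.2348) + 1.423 × 0.2348 = 2.570 mg/L.
DO = 10.3 − 2.570 = 7.730 mg/L.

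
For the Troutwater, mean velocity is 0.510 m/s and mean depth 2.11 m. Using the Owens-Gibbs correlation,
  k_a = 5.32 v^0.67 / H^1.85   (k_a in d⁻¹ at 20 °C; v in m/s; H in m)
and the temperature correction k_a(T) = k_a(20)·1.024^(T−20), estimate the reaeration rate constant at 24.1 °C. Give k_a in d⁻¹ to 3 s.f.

k_a(20) = 5.32 × 0.510^0.67 / 2.11^1.85 = 5.32 × 0.6369 / 3.980 = 0.8513 d⁻¹.
k_a(24.1) = 0.8513 × 1.024^(24.1−20) = 0.8513 × 1.102 = 0.9382 d⁻¹.

k_a ≈ 0.938 d⁻¹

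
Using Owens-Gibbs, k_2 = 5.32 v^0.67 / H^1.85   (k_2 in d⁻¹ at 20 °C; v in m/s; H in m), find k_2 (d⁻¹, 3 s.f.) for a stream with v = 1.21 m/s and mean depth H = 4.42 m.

k_2 = 5.32 × 1.21^0.67 / 4.42^1.85 = 5.32 × 1.136 / 15.63 = 0.3867 d⁻¹.

k_2 ≈ 0.387 d⁻¹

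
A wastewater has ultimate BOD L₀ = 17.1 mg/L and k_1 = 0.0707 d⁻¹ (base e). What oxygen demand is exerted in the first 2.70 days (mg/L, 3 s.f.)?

y ≈ 2.97 mg/L

y_t = L₀(1 − e^(−k_1 t)) = 17.1 × (1 − e^(−0.0707×2.70))
= 17.1 × (1 − 0.8262) = 17.1 × 0.1738 = 2.972 mg/L.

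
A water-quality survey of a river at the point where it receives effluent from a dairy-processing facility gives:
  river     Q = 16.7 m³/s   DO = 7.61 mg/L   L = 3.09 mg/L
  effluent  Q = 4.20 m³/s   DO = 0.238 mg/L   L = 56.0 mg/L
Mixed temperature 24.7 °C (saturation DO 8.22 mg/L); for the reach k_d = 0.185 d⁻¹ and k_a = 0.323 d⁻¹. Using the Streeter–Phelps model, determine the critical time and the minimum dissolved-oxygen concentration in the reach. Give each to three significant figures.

t_c ≈ 3.16 d; minimum DO ≈ 3.84 mg/L

Mixed DO = (16.7×7.61 + 4.20×0.238)/(16.7+4.20) = 128.1/20.90 = 6.129 mg/L.
Mixed L₀ = (16.7×3.09 + 4.20×56.0)/(20.90) = 286.8/20.90 = 13.72 mg/L.
Initial deficit D₀ = C_s − DO₀ = 8.22 − 6.129 = 2.091 mg/L.
t_c = (1/0.1380) ln[(0.323/0.185)(1 − 2.091×0.1380/(0.185×13.72))] = 7.246 × ln(1.547) = 3.164 d.
D_c = (0.185/0.323) × 13.72 × e^(−0.185×3.164) = 0.5728 × 13.72 × 0.5569 = 4.377 mg/L.
Minimum DO = 8.22 − 4.377 = 3.843 mg/L.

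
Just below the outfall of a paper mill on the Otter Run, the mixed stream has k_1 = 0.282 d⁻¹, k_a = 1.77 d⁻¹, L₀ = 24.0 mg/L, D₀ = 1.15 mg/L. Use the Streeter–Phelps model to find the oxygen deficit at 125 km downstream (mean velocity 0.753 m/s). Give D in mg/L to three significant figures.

Travel time t = x/v = 125 km / (0.753 m/s) = 125000 m / 0.753 m/s = 166000 s = 1.921 d.
k_1 L₀/(k_a−k_1) = 0.282×24.0/(1.77−0.282) = 6.768/1.488 = 4.548 mg/L.
e^(−k_1 t) = e^(−0.282×1.921) = 0.5817; e^(−k_a t) = e^(−1.77×1.921) = 0.03335.
D = 4.548 × (0.5817 − 0.03335) + 1.15 × 0.03335 = 2.494 + 0.03835 = 2.532 mg/L.

D ≈ 2.53 mg/L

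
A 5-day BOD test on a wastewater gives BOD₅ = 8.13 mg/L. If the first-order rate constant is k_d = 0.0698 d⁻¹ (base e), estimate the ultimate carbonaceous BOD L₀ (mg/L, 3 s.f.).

BOD₅ = L₀(1 − e^(−5k_d)) ⇒ L₀ = BOD₅ / (1 − e^(−5×0.0698))
= 8.13 / (1 − 0.7054) = 8.13 / 0.2946 = 27.60 mg/L.

L₀ ≈ 27.6 mg/L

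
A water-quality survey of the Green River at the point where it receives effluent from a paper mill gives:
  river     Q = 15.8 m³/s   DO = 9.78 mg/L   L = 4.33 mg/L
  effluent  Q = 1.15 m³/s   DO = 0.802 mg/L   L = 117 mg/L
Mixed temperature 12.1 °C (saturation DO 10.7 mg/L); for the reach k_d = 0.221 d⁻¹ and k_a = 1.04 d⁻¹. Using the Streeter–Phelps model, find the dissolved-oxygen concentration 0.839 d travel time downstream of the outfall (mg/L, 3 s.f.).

Mixed DO = (15.8×9.78 + 1.15×0.802)/(15.8+1.15) = 155.4/16.95 = 9.171 mg/L.
Mixed L₀ = (15.8×4.33 + 1.15×117)/(16.95) = 203.0/16.95 = 11.97 mg/L.
Initial deficit D₀ = C_s − DO₀ = 10.7 − 9.171 = 1.529 mg/L.
D(0.839) = [0.221×11.97/(1.04−0.221)](e^(−0.221×0.839) − e^(−1.04×0.839)) + 1.529 e^(−1.04×0.839)
= 3.231 × (0.8308 − 0.4179) + 1.529 × 0.4179 = 1.973 mg/L.
DO = 10.7 − 1.973 = 8.727 mg/L.

DO ≈ 8.73 mg/L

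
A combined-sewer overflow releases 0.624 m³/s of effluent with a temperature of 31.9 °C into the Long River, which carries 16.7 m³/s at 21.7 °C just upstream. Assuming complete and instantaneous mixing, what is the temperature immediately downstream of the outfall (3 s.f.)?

22.1 °C

Flow-weighted mixing: C = (Q_r C_r + Q_w C_w)/(Q_r + Q_w)
= (16.7×21.7 + 0.624×31.9)/(16.7 + 0.624) = 382.3/17.32 = 22.07 °C.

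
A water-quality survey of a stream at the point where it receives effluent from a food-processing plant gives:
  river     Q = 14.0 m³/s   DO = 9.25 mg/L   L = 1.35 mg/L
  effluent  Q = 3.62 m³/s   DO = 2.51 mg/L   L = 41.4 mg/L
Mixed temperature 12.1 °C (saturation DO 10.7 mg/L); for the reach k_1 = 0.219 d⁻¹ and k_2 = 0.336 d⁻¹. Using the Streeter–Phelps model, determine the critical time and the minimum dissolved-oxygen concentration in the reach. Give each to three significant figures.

Mixed DO = (14.0×9.25 + 3.62×2.51)/(14.0+3.62) = 138.6/17.62 = 7.865 mg/L.
Mixed L₀ = (14.0×1.35 + 3.62×41.4)/(17.62) = 168.8/17.62 = 9.578 mg/L.
Initial deficit D₀ = C_s − DO₀ = 10.7 − 7.865 = 2.835 mg/L.
t_c = (1/0.1170) ln[(0.336/0.219)(1 − 2.835×0.1170/(0.219×9.578))] = 8.547 × ln(1.292) = 2.187 d.
D_c = (0.219/0.336) × 9.578 × e^(−0.219×2.187) = 0.6518 × 9.578 × 0.6194 = 3.867 mg/L.
Minimum DO = 10.7 − 3.867 = 6.833 mg/L.

t_c ≈ 2.19 d; minimum DO ≈ 6.83 mg/L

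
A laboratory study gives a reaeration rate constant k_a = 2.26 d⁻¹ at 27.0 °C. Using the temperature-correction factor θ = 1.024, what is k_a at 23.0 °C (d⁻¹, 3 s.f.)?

k_a ≈ 2.06 d⁻¹

k_a(T₂) = k_a(T₁) · θ^(T₂−T₁) = 2.26 × 1.024^(23.0−27.0)
= 2.26 × 1.024^-4.00 = 2.26 × 0.9095 = 2.055 d⁻¹.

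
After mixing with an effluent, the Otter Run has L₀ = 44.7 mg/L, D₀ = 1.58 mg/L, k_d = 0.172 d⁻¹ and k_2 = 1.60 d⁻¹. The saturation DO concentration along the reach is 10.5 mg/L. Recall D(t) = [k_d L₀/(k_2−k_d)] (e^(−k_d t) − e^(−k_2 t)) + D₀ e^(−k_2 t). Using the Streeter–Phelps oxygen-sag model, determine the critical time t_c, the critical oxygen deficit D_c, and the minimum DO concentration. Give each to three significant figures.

t_c = [1/(k_2−k_d)] ln[(k_2/k_d)(1 − D₀(k_2−k_d)/(k_d L₀))]
= [1/(1.60−0.172)] ln[(1.60/0.172)(1 − 1.58×1.428/(0.172×44.7))]
= (1/1.428) ln[9.302 × 0.7065] = 0.7003 × ln(6.572) = 0.7003 × 1.883 = 1.319 d.
D_c = (k_d/k_2) L₀ e^(−k_d t_c) = (0.172/1.60) × 44.7 × e^(−0.172×1.319) = 0.1075 × 44.7 × 0.7971 = 3.830 mg/L.
Minimum DO = C_s − D_c = 10.5 − 3.830 = 6.670 mg/L.

t_c ≈ 1.32 d; D_c ≈ 3.83 mg/L; min DO ≈ 6.67 mg/L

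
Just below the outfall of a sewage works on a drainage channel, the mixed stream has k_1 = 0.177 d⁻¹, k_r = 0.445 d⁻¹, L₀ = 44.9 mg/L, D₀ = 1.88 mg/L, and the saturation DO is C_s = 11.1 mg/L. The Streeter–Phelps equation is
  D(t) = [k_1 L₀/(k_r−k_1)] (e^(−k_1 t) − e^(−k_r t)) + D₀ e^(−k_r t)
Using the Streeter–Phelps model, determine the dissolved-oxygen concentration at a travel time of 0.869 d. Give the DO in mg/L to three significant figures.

k_1 L₀/(k_r−k_1) = 0.177×44.9/(0.445−0.177) = 7.947/0.2680 = 29.65 mg/L.
e^(−k_1 t) = e^(−0.177×0.8690) = 0.8574; e^(−k_r t) = e^(−0.445×0.8690) = 0.6793.
D = 29.65 × (0.8574 − 0.6793) + 1.88 × 0.6793 = 5.283 + 1.277 = 6.560 mg/L.
DO = C_s − D = 11.1 − 6.560 = 4.540 mg/L.

DO ≈ 4.54 mg/L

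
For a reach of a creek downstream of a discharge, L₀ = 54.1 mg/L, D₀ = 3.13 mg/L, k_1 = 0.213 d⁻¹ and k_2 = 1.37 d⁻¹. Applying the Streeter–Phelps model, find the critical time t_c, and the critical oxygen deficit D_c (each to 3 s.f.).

t_c = [1/(k_2−k_1)] ln[(k_2/k_1)(1 − D₀(k_2−k_1)/(k_1 L₀))]
= [1/(1.37−0.213)] ln[(1.37/0.213)(1 − 3.13×1.157/(0.213×54.1))]
= (1/1.157) ln[6.432 × 0.6857] = 0.8643 × ln(4.411) = 0.8643 × 1.484 = 1.283 d.
L(t_c) = L₀ e^(−k_1 t_c) = 54.1 × 0.7609 = 41.17 mg/L, and at the critical point k_2 D_c = k_1 L, so D_c = (0.213/1.37) × 41.17 = 6.400 mg/L.

t_c ≈ 1.28 d; D_c ≈ 6.40 mg/L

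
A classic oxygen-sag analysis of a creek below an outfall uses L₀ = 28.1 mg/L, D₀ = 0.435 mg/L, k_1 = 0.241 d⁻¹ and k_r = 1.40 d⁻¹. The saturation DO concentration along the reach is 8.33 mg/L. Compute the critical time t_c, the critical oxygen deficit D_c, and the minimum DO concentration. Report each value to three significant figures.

At the critical point dD/dt = 0, so k_1 L₀ e^(−k_1 t) = k_r D. Substituting D(t) from the Streeter–Phelps equation and solving for t gives
t_c = ln[(k_r/k_1)(1 − D₀(k_r−k_1)/(k_1 L₀))] / (k_r−k_1).
Here k_r−k_1 = 1.159 d⁻¹ and 1 − D₀(k_r−k_1)/(k_1 L₀) = 1 − 0.435×1.159/(0.241×28.1) = 0.9256, so
t_c = ln(5.809 × 0.9256) / 1.159 = 1.682 / 1.159 = 1.451 d.
L(t_c) = L₀ e^(−k_1 t_c) = 28.1 × 0.7049 = 19.81 mg/L, and at the critical point k_r D_c = k_1 L, so D_c = (0.241/1.40) × 19.81 = 3.410 mg/L.
Minimum DO = C_s − D_c = 8.33 − 3.410 = 4.920 mg/L.

t_c ≈ 1.45 d; D_c ≈ 3.41 mg/L; min DO ≈ 4.92 mg/L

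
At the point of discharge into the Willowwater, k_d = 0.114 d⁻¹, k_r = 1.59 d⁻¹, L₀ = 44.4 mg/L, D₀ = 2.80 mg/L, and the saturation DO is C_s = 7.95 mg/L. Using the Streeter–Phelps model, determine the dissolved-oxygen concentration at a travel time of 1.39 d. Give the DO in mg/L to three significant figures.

k_d L₀/(k_r−k_d) = 0.114×44.4/(1.59−0.114) = 5.062/1.476 = 3.429 mg/L.
e^(−k_d t) = e^(−0.114×1.390) = 0.8535; e^(−k_r t) = e^(−1.59×1.390) = 0.1097.
D = 3.429 × (0.8535 − 0.1097) + 2.80 × 0.1097 = 2.551 + 0.3071 = 2.858 mg/L.
DO = C_s − D = 7.95 − 2.858 = 5.092 mg/L.

DO ≈ 5.09 mg/L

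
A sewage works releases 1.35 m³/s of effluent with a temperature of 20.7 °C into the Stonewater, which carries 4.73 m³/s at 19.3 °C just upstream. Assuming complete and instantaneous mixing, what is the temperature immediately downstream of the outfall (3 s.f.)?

19.6 °C

Flow-weighted mixing: C = (Q_r C_r + Q_w C_w)/(Q_r + Q_w)
= (4.73×19.3 + 1.35×20.7)/(4.73 + 1.35) = 119.2/6.080 = 19.61 °C.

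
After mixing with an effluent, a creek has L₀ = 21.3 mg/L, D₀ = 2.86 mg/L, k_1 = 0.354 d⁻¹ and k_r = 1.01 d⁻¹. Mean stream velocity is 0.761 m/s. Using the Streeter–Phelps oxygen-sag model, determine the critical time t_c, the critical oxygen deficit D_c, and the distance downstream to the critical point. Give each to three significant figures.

t_c ≈ 1.16 d; D_c ≈ 4.95 mg/L; x_c ≈ 76.4 km

At the critical point dD/dt = 0, so k_1 L₀ e^(−k_1 t) = k_r D. Substituting D(t) from the Streeter–Phelps equation and solving for t gives
t_c = ln[(k_r/k_1)(1 − D₀(k_r−k_1)/(k_1 L₀))] / (k_r−k_1).
Here k_r−k_1 = 0.6560 d⁻¹ and 1 − D₀(k_r−k_1)/(k_1 L₀) = 1 − 2.86×0.6560/(0.354×21.3) = 0.7512, so
t_c = ln(2.853 × 0.7512) / 0.6560 = 0.7623 / 0.6560 = 1.162 d.
L(t_c) = L₀ e^(−k_1 t_c) = 21.3 × 0.6627 = 14.12 mg/L, and at the critical point k_r D_c = k_1 L, so D_c = (0.354/1.01) × 14.12 = 4.948 mg/L.
x_c = v t_c = 0.761 m/s × 1.162 d × 86400 s/d = 76400 m ≈ 76.4 km.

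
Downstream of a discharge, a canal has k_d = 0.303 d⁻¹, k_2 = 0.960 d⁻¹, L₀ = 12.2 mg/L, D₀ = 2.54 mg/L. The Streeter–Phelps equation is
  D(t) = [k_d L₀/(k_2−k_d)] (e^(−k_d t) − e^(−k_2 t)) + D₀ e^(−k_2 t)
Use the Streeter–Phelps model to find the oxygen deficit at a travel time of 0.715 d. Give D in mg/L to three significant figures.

D ≈ 2.98 mg/L

k_d L₀/(k_2−k_d) = 0.303×12.2/(0.960−0.303) = 3.697/0.6570 = 5.626 mg/L.
e^(−k_d t) = e^(−0.303×0.7150) = 0.8052; e^(−k_2 t) = e^(−0.960×0.7150) = 0.5034.
D = 5.626 × (0.8052 − 0.5034) + 2.54 × 0.5034 = 1.698 + 1.279 = 2.977 mg/L.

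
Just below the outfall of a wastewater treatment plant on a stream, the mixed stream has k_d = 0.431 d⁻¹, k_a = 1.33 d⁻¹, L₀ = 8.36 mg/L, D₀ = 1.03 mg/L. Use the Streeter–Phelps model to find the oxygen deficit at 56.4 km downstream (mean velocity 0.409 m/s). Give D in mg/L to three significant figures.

D ≈ 1.66 mg/L

Travel time t = x/v = 56.4 km / (0.409 m/s) = 56400 m / 0.409 m/s = 137900 s = 1.596 d.
k_d L₀/(k_a−k_d) = 0.431×8.36/(1.33−0.431) = 3.603/0.8990 = 4.008 mg/L.
e^(−k_d t) = e^(−0.431×1.596) = 0.5026; e^(−k_a t) = e^(−1.33×1.596) = 0.1197.
D = 4.008 × (0.5026 − 0.1197) + 1.03 × 0.1197 = 1.535 + 0.1233 = 1.658 mg/L.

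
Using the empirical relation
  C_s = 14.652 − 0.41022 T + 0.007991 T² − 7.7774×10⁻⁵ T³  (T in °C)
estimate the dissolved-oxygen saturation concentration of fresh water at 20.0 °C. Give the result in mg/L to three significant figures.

C_s ≈ 9.02 mg/L

C_s = 14.652 − 0.41022×20.0 + 0.007991×20.0² − 7.7774×10⁻⁵×20.0³ = 9.022 mg/L.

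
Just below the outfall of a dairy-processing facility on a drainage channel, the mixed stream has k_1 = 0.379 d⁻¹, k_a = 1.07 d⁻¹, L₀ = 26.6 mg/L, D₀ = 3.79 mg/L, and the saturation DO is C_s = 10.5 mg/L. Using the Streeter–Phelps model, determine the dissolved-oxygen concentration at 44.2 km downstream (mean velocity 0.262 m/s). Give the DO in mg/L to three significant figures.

Travel time t = x/v = 44.2 km / (0.262 m/s) = 44200 m / 0.262 m/s = 168700 s = 1.953 d.
k_1 L₀/(k_a−k_1) = 0.379×26.6/(1.07−0.379) = 10.08/0.6910 = 14.59 mg/L.
e^(−k_1 t) = e^(−0.379×1.953) = 0.4771; e^(−k_a t) = e^(−1.07×1.953) = 0.1238.
D = 14.59 × (0.4771 − 0.1238) + 3.79 × 0.1238 = 5.155 + 0.4691 = 5.624 mg/L.
DO = C_s − D = 10.5 − 5.624 = 4.876 mg/L.

DO ≈ 4.88 mg/L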